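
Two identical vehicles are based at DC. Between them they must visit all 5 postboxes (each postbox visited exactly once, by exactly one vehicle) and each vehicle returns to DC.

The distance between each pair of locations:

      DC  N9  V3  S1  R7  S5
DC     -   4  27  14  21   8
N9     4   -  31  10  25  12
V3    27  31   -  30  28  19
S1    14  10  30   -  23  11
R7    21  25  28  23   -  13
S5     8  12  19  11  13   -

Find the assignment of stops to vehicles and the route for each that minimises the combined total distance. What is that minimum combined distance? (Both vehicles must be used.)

Try each way of splitting the stops between the two vehicles (each non-empty) and, for each split, find the best tour for each vehicle:
  {N9} + {V3, S1, R7, S5}: 8 + 92 = 100
  {V3} + {N9, S1, R7, S5}: 54 + 58 = 112
  {N9, V3} + {S1, R7, S5}: 62 + 58 = 120
  {S1} + {N9, V3, R7, S5}: 28 + 84 = 112
  {N9, S1} + {V3, R7, S5}: 28 + 76 = 104
  {V3, S1} + {N9, R7, S5}: 71 + 50 = 121
  … (15 splits in total)
Best: vehicle 1 DC → N9 → DC = 8; vehicle 2 DC → S1 → R7 → V3 → S5 → DC = 92; combined 100.

100 — the smallest possible combined total.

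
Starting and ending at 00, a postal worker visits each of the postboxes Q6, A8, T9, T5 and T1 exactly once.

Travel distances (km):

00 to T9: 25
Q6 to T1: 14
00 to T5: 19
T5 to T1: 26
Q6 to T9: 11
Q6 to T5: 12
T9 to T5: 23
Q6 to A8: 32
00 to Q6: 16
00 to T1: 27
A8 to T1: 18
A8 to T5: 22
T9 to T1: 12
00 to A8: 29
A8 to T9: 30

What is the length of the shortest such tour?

With 5 stops there are 5!/2 = 60 distinct round trips (a route and its reverse cost the same).
00-Q6-A8-T9-T5-T1-00: 16+32+30+23+26+27 = 154
00-Q6-A8-T9-T1-T5-00: 16+32+30+12+26+19 = 135
00-Q6-A8-T5-T9-T1-00: 16+32+22+23+12+27 = 132
00-Q6-A8-T5-T1-T9-00: 16+32+22+26+12+25 = 133
00-Q6-A8-T1-T9-T5-00: 16+32+18+12+23+19 = 120
00-Q6-A8-T1-T5-T9-00: 16+32+18+26+23+25 = 140
00-Q6-T9-A8-T5-T1-00: 16+11+30+22+26+27 = 132
00-Q6-T9-A8-T1-T5-00: 16+11+30+18+26+19 = 120
00-Q6-T9-T5-A8-T1-00: 16+11+23+22+18+27 = 117
00-Q6-T9-T5-T1-A8-00: 16+11+23+26+18+29 = 123
00-Q6-T9-T1-A8-T5-00: 16+11+12+18+22+19 = 98
00-Q6-T9-T1-T5-A8-00: 16+11+12+26+22+29 = 116
00-Q6-T5-A8-T9-T1-00: 16+12+22+30+12+27 = 119
00-Q6-T5-A8-T1-T9-00: 16+12+22+18+12+25 = 105
… (46 more)
The minimum is 98.
One optimal route: 00 → Q6 → T9 → T1 → A8 → T5 → 00 (or its reverse).

Shortest round trip = 98 km.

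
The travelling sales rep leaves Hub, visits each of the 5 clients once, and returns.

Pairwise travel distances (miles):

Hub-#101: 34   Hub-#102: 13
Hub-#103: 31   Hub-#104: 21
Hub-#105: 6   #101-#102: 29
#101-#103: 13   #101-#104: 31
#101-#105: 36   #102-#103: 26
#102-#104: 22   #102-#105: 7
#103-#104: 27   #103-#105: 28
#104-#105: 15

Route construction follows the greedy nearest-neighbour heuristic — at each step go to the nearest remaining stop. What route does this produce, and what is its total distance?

From Hub: distances to unvisited — #105=6, #102=13, #104=21, #103=31, #101=34. Nearest is #105 (6).
From #105: distances to unvisited — #102=7, #104=15, #103=28, #101=36. Nearest is #102 (7).
From #102: distances to unvisited — #104=22, #103=26, #101=29. Nearest is #104 (22).
From #104: distances to unvisited — #103=27, #101=31. Nearest is #103 (27).
From #103: distances to unvisited — #101=13. Nearest is #101 (13).
Return #101→Hub: 34.
Total = 6 + 7 + 22 + 27 + 13 + 34 = 109.

Total distance 109 miles via the nearest-neighbour route Hub → #105 → #102 → #104 → #103 → #101 → Hub.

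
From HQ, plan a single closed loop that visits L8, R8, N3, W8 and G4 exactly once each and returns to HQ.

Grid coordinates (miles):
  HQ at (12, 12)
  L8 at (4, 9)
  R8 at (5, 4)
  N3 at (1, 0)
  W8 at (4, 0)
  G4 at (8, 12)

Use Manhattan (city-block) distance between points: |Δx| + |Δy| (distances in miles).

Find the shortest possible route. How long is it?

With 5 stops there are 5!/2 = 60 distinct round trips (a route and its reverse cost the same).
HQ-L8-R8-N3-W8-G4-HQ: 11+6+8+3+16+4 = 48
HQ-L8-R8-N3-G4-W8-HQ: 11+6+8+19+16+20 = 80
HQ-L8-R8-W8-N3-G4-HQ: 11+6+5+3+19+4 = 48
HQ-L8-R8-W8-G4-N3-HQ: 11+6+5+16+19+23 = 80
HQ-L8-R8-G4-N3-W8-HQ: 11+6+11+19+3+20 = 70
HQ-L8-R8-G4-W8-N3-HQ: 11+6+11+16+3+23 = 70
HQ-L8-N3-R8-W8-G4-HQ: 11+12+8+5+16+4 = 56
HQ-L8-N3-R8-G4-W8-HQ: 11+12+8+11+16+20 = 78
HQ-L8-N3-W8-R8-G4-HQ: 11+12+3+5+11+4 = 46
HQ-L8-N3-W8-G4-R8-HQ: 11+12+3+16+11+15 = 68
HQ-L8-N3-G4-R8-W8-HQ: 11+12+19+11+5+20 = 78
HQ-L8-N3-G4-W8-R8-HQ: 11+12+19+16+5+15 = 78
HQ-L8-W8-R8-N3-G4-HQ: 11+9+5+8+19+4 = 56
HQ-L8-W8-R8-G4-N3-HQ: 11+9+5+11+19+23 = 78
… (46 more)
The minimum is 46.
One optimal route: HQ → L8 → N3 → W8 → R8 → G4 → HQ (or its reverse).

Minimum total distance: 46 miles.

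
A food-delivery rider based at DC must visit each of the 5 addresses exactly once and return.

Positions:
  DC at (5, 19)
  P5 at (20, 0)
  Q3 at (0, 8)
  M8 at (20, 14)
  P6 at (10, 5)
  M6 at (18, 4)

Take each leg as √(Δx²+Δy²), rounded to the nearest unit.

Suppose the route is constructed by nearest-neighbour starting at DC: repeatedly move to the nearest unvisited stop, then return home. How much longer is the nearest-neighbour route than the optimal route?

1 longer than the optimal tour.

From DC: Q3=12, P6=15, M8=16, M6=20, P5=24 → choose Q3 (12).
From Q3: P6=10, M6=18, M8=21, P5=22 → choose P6 (10).
From P6: M6=8, P5=11, M8=13 → choose M6 (8).
From M6: P5=4, M8=10 → choose P5 (4).
From P5: M8=14 → choose M8 (14).
NN route DC → Q3 → P6 → M6 → P5 → M8 → DC costs 64.
Optimal: DC → Q3 → P6 → P5 → M6 → M8 → DC costs 63 (by enumerating all 60 distinct tours).
Excess = 64 − 63 = 1.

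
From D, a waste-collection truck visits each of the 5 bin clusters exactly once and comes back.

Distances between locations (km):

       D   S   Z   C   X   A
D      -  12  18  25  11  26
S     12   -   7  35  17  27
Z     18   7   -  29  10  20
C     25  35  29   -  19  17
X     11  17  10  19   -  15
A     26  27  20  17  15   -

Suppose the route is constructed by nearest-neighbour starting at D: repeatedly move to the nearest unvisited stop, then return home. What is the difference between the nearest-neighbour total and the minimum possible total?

D: X=11, S=12, Z=18, C=25, A=26 ⇒ X
X: Z=10, A=15, S=17, C=19 ⇒ Z
Z: S=7, A=20, C=29 ⇒ S
S: A=27, C=35 ⇒ A
A: C=17 ⇒ C
NN route D → X → Z → S → A → C → D costs 97.
Optimal: D → S → Z → X → A → C → D costs 86 (by enumerating all 60 distinct tours).
Excess = 97 − 86 = 11.

The nearest-neighbour route is 11 km longer than optimal.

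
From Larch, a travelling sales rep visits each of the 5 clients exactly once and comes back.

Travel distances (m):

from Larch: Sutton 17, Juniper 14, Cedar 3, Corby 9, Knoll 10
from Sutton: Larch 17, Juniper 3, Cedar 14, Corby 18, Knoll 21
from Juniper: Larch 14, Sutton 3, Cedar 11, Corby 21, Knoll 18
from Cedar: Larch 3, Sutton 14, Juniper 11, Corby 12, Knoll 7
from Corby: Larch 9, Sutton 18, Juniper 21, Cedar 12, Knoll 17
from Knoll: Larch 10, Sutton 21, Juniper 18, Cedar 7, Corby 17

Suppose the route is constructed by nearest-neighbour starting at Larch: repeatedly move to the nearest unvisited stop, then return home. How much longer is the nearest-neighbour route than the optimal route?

From Larch: Cedar=3, Corby=9, Knoll=10, Juniper=14, Sutton=17 → choose Cedar (3).
From Cedar: Knoll=7, Juniper=11, Corby=12, Sutton=14 → choose Knoll (7).
From Knoll: Corby=17, Juniper=18, Sutton=21 → choose Corby (17).
From Corby: Sutton=18, Juniper=21 → choose Sutton (18).
From Sutton: Juniper=3 → choose Juniper (3).
NN route Larch → Cedar → Knoll → Corby → Sutton → Juniper → Larch costs 62.
Optimal: Larch → Cedar → Knoll → Juniper → Sutton → Corby → Larch costs 58 (by enumerating all 60 distinct tours).
Excess = 62 − 58 = 4.

4 m longer than the optimal tour.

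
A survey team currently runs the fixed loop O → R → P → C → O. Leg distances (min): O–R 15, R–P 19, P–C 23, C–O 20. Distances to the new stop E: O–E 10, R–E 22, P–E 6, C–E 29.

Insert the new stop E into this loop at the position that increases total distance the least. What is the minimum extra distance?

Minimum extra distance: 9 min, inserting E between R and P.

Insertion cost between consecutive stops i–j is d(i,E) + d(E,j) − d(i,j):
  between O and R: 10 + 22 − 15 = 17
  between R and P: 22 + 6 − 19 = 9
  between P and C: 6 + 29 − 23 = 12
  between C and O: 29 + 10 − 20 = 19
Cheapest insertion is between R and P, adding 9.
New total = 77 + 9 = 86.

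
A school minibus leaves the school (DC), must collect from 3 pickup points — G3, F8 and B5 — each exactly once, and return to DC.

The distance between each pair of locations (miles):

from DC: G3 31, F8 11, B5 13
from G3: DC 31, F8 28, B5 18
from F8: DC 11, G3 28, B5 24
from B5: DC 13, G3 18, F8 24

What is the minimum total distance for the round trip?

70 miles — the shortest possible round trip.

DC→G3→F8→B5→DC: 31+28+24+13 = 96
DC→G3→B5→F8→DC: 31+18+24+11 = 84
DC→F8→G3→B5→DC: 11+28+18+13 = 70
The minimum is 70.
One optimal route: DC → F8 → G3 → B5 → DC (or its reverse).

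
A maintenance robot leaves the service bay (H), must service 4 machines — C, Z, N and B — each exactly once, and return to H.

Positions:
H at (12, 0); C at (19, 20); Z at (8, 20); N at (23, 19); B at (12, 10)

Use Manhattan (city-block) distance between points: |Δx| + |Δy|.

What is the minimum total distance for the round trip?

There are 12 distinct closed tours to check (reversals are equivalent).
H → C → Z → N → B → H: 27+11+16+20+10 = 84
H → C → Z → B → N → H: 27+11+14+20+30 = 102
H → C → N → Z → B → H: 27+5+16+14+10 = 72
H → C → N → B → Z → H: 27+5+20+14+24 = 90
H → C → B → Z → N → H: 27+17+14+16+30 = 104
H → C → B → N → Z → H: 27+17+20+16+24 = 104
H → Z → C → N → B → H: 24+11+5+20+10 = 70
H → Z → C → B → N → H: 24+11+17+20+30 = 102
H → Z → N → C → B → H: 24+16+5+17+10 = 72
H → Z → B → C → N → H: 24+14+17+5+30 = 90
H → N → C → Z → B → H: 30+5+11+14+10 = 70
H → N → Z → C → B → H: 30+16+11+17+10 = 84
The minimum is 70.
One optimal route: H → Z → C → N → B → H (or its reverse).

Minimum total distance: 70.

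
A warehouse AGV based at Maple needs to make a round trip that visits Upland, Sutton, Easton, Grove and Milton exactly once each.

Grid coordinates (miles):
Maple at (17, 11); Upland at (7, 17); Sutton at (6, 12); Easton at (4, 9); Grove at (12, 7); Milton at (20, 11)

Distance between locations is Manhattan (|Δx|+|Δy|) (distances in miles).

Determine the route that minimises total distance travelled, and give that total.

Minimum total distance: 52 miles.

Maple→Upland→Sutton→Easton→Grove→Milton→Maple: 16+6+5+10+12+3 = 52
Maple→Upland→Sutton→Easton→Milton→Grove→Maple: 16+6+5+18+12+9 = 66
Maple→Upland→Sutton→Grove→Easton→Milton→Maple: 16+6+11+10+18+3 = 64
Maple→Upland→Sutton→Grove→Milton→Easton→Maple: 16+6+11+12+18+15 = 78
Maple→Upland→Sutton→Milton→Easton→Grove→Maple: 16+6+15+18+10+9 = 74
Maple→Upland→Sutton→Milton→Grove→Easton→Maple: 16+6+15+12+10+15 = 74
Maple→Upland→Easton→Sutton→Grove→Milton→Maple: 16+11+5+11+12+3 = 58
Maple→Upland→Easton→Sutton→Milton→Grove→Maple: 16+11+5+15+12+9 = 68
Maple→Upland→Easton→Grove→Sutton→Milton→Maple: 16+11+10+11+15+3 = 66
Maple→Upland→Easton→Grove→Milton→Sutton→Maple: 16+11+10+12+15+12 = 76
Maple→Upland→Easton→Milton→Sutton→Grove→Maple: 16+11+18+15+11+9 = 80
Maple→Upland→Easton→Milton→Grove→Sutton→Maple: 16+11+18+12+11+12 = 80
Maple→Upland→Grove→Sutton→Easton→Milton→Maple: 16+15+11+5+18+3 = 68
Maple→Upland→Grove→Sutton→Milton→Easton→Maple: 16+15+11+15+18+15 = 90
… (46 more)
The minimum is 52.
One optimal route: Maple → Upland → Sutton → Easton → Grove → Milton → Maple (or its reverse).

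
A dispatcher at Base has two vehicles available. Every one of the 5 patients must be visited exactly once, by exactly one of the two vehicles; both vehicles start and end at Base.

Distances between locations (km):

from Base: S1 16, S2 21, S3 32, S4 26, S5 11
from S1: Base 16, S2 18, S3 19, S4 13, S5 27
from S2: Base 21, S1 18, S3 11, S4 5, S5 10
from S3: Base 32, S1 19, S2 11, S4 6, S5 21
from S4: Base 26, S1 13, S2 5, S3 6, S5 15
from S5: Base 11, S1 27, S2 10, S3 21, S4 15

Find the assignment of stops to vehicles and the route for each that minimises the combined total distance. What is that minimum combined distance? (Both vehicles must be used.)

Check every non-empty split of the stops between the two vehicles; for each half take its own optimal tour:
  {S1} + {S2, S3, S4, S5}: 32 + 64 = 96
  {S2} + {S1, S3, S4, S5}: 42 + 67 = 109
  {S1, S2} + {S3, S4, S5}: 55 + 64 = 119
  {S3} + {S1, S2, S4, S5}: 64 + 55 = 119
  {S1, S3} + {S2, S4, S5}: 67 + 52 = 119
  {S2, S3} + {S1, S4, S5}: 64 + 55 = 119
  … (15 splits in total)
  {S1, S2, S3, S4} + {S5}: 67 + 22 = 89  ← best
Best: vehicle 1 Base → S1 → S3 → S4 → S2 → Base = 67; vehicle 2 Base → S5 → Base = 22; combined 89.

Minimum combined distance: 89 km.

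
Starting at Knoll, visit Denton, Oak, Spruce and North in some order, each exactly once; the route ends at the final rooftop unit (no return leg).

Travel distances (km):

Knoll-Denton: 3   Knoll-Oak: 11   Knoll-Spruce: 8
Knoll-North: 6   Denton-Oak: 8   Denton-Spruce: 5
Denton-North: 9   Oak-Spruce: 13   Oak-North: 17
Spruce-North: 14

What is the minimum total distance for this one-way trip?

33 km — the minimum one-way total.

There are 4! = 24 possible orderings.
Knoll→Denton→Oak→Spruce→North: 3+8+13+14 = 38
Knoll→Denton→Oak→North→Spruce: 3+8+17+14 = 42
Knoll→Denton→Spruce→Oak→North: 3+5+13+17 = 38
Knoll→Denton→Spruce→North→Oak: 3+5+14+17 = 39
Knoll→Denton→North→Oak→Spruce: 3+9+17+13 = 42
Knoll→Denton→North→Spruce→Oak: 3+9+14+13 = 39
Knoll→Oak→Denton→Spruce→North: 11+8+5+14 = 38
Knoll→Oak→Denton→North→Spruce: 11+8+9+14 = 42
Knoll→Oak→Spruce→Denton→North: 11+13+5+9 = 38
Knoll→Oak→Spruce→North→Denton: 11+13+14+9 = 47
Knoll→Oak→North→Denton→Spruce: 11+17+9+5 = 42
Knoll→Oak→North→Spruce→Denton: 11+17+14+5 = 47
Knoll→Spruce→Denton→Oak→North: 8+5+8+17 = 38
Knoll→Spruce→Denton→North→Oak: 8+5+9+17 = 39
… (10 more)
Knoll→North→Denton→Spruce→Oak: 6+9+5+13 = 33  ← best
The minimum is 33.
One shortest path: Knoll → North → Denton → Spruce → Oak.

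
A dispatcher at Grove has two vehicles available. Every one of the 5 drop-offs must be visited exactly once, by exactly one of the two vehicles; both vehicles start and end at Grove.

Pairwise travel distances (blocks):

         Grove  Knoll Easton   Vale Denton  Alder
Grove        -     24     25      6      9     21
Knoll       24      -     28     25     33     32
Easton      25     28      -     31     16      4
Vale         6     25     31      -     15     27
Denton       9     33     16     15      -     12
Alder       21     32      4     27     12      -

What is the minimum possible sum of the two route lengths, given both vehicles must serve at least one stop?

89 blocks — the smallest possible combined total.

Check every non-empty split of the stops between the two vehicles; for each half take its own optimal tour:
  {Knoll} + {Easton, Vale, Denton, Alder}: 48 + 62 = 110
  {Easton} + {Knoll, Vale, Denton, Alder}: 50 + 84 = 134
  {Knoll, Easton} + {Vale, Denton, Alder}: 77 + 54 = 131
  {Vale} + {Knoll, Easton, Denton, Alder}: 12 + 77 = 89
  {Knoll, Vale} + {Easton, Denton, Alder}: 55 + 50 = 105
  {Easton, Vale} + {Knoll, Denton, Alder}: 62 + 77 = 139
  … (15 splits in total)
Best: vehicle 1 Grove → Vale → Grove = 12; vehicle 2 Grove → Knoll → Easton → Alder → Denton → Grove = 77; combined 89.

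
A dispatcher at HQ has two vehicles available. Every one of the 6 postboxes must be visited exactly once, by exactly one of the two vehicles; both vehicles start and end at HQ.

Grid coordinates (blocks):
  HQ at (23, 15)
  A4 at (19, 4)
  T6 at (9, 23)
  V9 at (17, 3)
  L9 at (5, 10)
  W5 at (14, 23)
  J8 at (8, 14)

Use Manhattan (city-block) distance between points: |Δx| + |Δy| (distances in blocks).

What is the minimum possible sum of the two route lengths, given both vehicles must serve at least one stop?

98 blocks — the smallest possible combined total.

Check every non-empty split of the stops between the two vehicles; for each half take its own optimal tour:
  {A4} + {T6, V9, L9, W5, J8}: 30 + 76 = 106
  {T6} + {A4, V9, L9, W5, J8}: 44 + 76 = 120
  {A4, T6} + {V9, L9, W5, J8}: 66 + 76 = 142
  {V9} + {A4, T6, L9, W5, J8}: 36 + 74 = 110
  {A4, V9} + {T6, L9, W5, J8}: 36 + 62 = 98
  {T6, V9} + {A4, L9, W5, J8}: 68 + 74 = 142
  … (31 splits in total)
Best: vehicle 1 HQ → A4 → V9 → HQ = 36; vehicle 2 HQ → L9 → J8 → T6 → W5 → HQ = 62; combined 98.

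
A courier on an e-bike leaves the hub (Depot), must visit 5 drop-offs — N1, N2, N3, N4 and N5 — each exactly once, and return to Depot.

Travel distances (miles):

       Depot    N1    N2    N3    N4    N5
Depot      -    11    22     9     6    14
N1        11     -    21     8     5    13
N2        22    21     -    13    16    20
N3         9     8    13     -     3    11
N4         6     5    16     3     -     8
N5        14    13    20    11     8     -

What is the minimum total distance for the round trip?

With 5 stops there are 5!/2 = 60 distinct round trips (a route and its reverse cost the same).
Depot → N1 → N2 → N3 → N4 → N5 → Depot: 11+21+13+3+8+14 = 70
Depot → N1 → N2 → N3 → N5 → N4 → Depot: 11+21+13+11+8+6 = 70
Depot → N1 → N2 → N4 → N3 → N5 → Depot: 11+21+16+3+11+14 = 76
Depot → N1 → N2 → N4 → N5 → N3 → Depot: 11+21+16+8+11+9 = 76
Depot → N1 → N2 → N5 → N3 → N4 → Depot: 11+21+20+11+3+6 = 72
Depot → N1 → N2 → N5 → N4 → N3 → Depot: 11+21+20+8+3+9 = 72
Depot → N1 → N3 → N2 → N4 → N5 → Depot: 11+8+13+16+8+14 = 70
Depot → N1 → N3 → N2 → N5 → N4 → Depot: 11+8+13+20+8+6 = 66
Depot → N1 → N3 → N4 → N2 → N5 → Depot: 11+8+3+16+20+14 = 72
Depot → N1 → N3 → N4 → N5 → N2 → Depot: 11+8+3+8+20+22 = 72
Depot → N1 → N3 → N5 → N2 → N4 → Depot: 11+8+11+20+16+6 = 72
Depot → N1 → N3 → N5 → N4 → N2 → Depot: 11+8+11+8+16+22 = 76
Depot → N1 → N4 → N2 → N3 → N5 → Depot: 11+5+16+13+11+14 = 70
Depot → N1 → N4 → N2 → N5 → N3 → Depot: 11+5+16+20+11+9 = 72
… (46 more)
The minimum is 66.
One optimal route: Depot → N1 → N3 → N2 → N5 → N4 → Depot (or its reverse).

66 miles — the shortest possible round trip.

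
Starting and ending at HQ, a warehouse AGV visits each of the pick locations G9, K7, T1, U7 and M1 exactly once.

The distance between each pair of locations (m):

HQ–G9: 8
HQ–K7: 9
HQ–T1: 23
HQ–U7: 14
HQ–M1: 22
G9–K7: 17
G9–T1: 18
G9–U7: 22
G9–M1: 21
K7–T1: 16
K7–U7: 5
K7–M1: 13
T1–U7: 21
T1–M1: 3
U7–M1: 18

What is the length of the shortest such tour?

Shortest round trip = 61 m.

With 5 stops there are 5!/2 = 60 distinct round trips (a route and its reverse cost the same).
HQ - G9 - K7 - T1 - U7 - M1 - HQ: 8+17+16+21+18+22 = 102
HQ - G9 - K7 - T1 - M1 - U7 - HQ: 8+17+16+3+18+14 = 76
HQ - G9 - K7 - U7 - T1 - M1 - HQ: 8+17+5+21+3+22 = 76
HQ - G9 - K7 - U7 - M1 - T1 - HQ: 8+17+5+18+3+23 = 74
HQ - G9 - K7 - M1 - T1 - U7 - HQ: 8+17+13+3+21+14 = 76
HQ - G9 - K7 - M1 - U7 - T1 - HQ: 8+17+13+18+21+23 = 100
HQ - G9 - T1 - K7 - U7 - M1 - HQ: 8+18+16+5+18+22 = 87
HQ - G9 - T1 - K7 - M1 - U7 - HQ: 8+18+16+13+18+14 = 87
HQ - G9 - T1 - U7 - K7 - M1 - HQ: 8+18+21+5+13+22 = 87
HQ - G9 - T1 - U7 - M1 - K7 - HQ: 8+18+21+18+13+9 = 87
HQ - G9 - T1 - M1 - K7 - U7 - HQ: 8+18+3+13+5+14 = 61
HQ - G9 - T1 - M1 - U7 - K7 - HQ: 8+18+3+18+5+9 = 61
HQ - G9 - U7 - K7 - T1 - M1 - HQ: 8+22+5+16+3+22 = 76
HQ - G9 - U7 - K7 - M1 - T1 - HQ: 8+22+5+13+3+23 = 74
… (46 more)
The minimum is 61.
One optimal route: HQ → G9 → T1 → M1 → K7 → U7 → HQ (or its reverse).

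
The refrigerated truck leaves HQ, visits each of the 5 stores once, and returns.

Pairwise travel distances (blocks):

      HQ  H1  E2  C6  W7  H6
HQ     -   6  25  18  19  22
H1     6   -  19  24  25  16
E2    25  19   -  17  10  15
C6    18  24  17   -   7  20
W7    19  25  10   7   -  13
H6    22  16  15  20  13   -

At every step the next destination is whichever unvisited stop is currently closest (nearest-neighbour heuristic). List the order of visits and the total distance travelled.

At HQ the remaining stops are H1 6, C6 18, W7 19, H6 22, E2 25; go to H1.
At H1 the remaining stops are H6 16, E2 19, C6 24, W7 25; go to H6.
At H6 the remaining stops are W7 13, E2 15, C6 20; go to W7.
At W7 the remaining stops are C6 7, E2 10; go to C6.
At C6 the remaining stops are E2 17; go to E2.
Return E2→HQ: 25.
Total = 6 + 16 + 13 + 7 + 17 + 25 = 84.

Total distance 84 blocks via the nearest-neighbour route HQ → H1 → H6 → W7 → C6 → E2 → HQ.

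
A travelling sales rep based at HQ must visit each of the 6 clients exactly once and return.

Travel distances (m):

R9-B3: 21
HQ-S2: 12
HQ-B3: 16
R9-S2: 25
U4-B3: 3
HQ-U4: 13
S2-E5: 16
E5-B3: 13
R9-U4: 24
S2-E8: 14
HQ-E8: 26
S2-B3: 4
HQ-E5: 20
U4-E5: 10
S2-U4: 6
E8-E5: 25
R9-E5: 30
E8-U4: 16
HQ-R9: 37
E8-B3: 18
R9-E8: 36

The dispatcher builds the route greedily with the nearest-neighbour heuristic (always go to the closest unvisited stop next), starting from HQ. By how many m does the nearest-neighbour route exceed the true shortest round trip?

11 m longer than the optimal tour.

From HQ: S2=12, U4=13, B3=16, E5=20, E8=26, R9=37 → choose S2 (12).
From S2: B3=4, U4=6, E8=14, E5=16, R9=25 → choose B3 (4).
From B3: U4=3, E5=13, E8=18, R9=21 → choose U4 (3).
From U4: E5=10, E8=16, R9=24 → choose E5 (10).
From E5: E8=25, R9=30 → choose E8 (25).
From E8: R9=36 → choose R9 (36).
NN route HQ → S2 → B3 → U4 → E5 → E8 → R9 → HQ costs 127.
Optimal: HQ → S2 → E8 → R9 → B3 → U4 → E5 → HQ costs 116 (by enumerating all 360 distinct tours).
Excess = 127 − 116 = 11.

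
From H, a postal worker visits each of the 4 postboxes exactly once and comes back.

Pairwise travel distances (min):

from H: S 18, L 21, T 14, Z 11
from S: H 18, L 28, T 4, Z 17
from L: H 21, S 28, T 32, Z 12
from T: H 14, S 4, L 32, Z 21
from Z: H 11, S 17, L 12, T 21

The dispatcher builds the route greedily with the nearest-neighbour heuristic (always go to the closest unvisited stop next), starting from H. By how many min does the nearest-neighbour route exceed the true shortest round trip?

From H: Z=11, T=14, S=18, L=21 → choose Z (11).
From Z: L=12, S=17, T=21 → choose L (12).
From L: S=28, T=32 → choose S (28).
From S: T=4 → choose T (4).
NN route H → Z → L → S → T → H costs 69.
Optimal: H → L → Z → S → T → H costs 68 (by enumerating all 12 distinct tours).
Excess = 69 − 68 = 1.

Excess over optimum: 1 min.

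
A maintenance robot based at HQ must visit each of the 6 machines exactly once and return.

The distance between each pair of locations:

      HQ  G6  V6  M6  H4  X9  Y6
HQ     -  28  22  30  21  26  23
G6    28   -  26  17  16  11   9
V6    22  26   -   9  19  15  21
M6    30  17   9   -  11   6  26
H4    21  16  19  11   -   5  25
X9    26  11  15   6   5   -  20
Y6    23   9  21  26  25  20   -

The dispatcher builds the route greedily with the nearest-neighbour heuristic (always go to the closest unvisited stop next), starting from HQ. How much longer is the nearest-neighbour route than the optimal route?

The nearest-neighbour route is 9 longer than optimal.

HQ: H4=21, V6=22, Y6=23, X9=26, G6=28, M6=30 ⇒ H4
H4: X9=5, M6=11, G6=16, V6=19, Y6=25 ⇒ X9
X9: M6=6, G6=11, V6=15, Y6=20 ⇒ M6
M6: V6=9, G6=17, Y6=26 ⇒ V6
V6: Y6=21, G6=26 ⇒ Y6
Y6: G6=9 ⇒ G6
NN route HQ → H4 → X9 → M6 → V6 → Y6 → G6 → HQ costs 99.
Optimal: HQ → V6 → M6 → H4 → X9 → G6 → Y6 → HQ costs 90 (by enumerating all 360 distinct tours).
Excess = 99 − 90 = 9.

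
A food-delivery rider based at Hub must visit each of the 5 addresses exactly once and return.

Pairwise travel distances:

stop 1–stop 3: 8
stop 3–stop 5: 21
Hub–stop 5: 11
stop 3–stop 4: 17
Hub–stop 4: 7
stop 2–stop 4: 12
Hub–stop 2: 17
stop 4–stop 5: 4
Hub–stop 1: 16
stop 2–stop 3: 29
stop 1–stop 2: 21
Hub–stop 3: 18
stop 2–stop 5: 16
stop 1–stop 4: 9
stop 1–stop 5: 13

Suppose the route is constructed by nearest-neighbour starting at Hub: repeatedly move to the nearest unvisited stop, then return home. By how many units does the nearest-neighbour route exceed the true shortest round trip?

6 longer than the optimal tour.

Hub: stop 4=7, stop 5=11, stop 1=16, stop 2=17, stop 3=18 ⇒ stop 4
stop 4: stop 5=4, stop 1=9, stop 2=12, stop 3=17 ⇒ stop 5
stop 5: stop 1=13, stop 2=16, stop 3=21 ⇒ stop 1
stop 1: stop 3=8, stop 2=21 ⇒ stop 3
stop 3: stop 2=29 ⇒ stop 2
NN route Hub → stop 4 → stop 5 → stop 1 → stop 3 → stop 2 → Hub costs 78.
Optimal: Hub → stop 2 → stop 4 → stop 5 → stop 1 → stop 3 → Hub costs 72 (by enumerating all 60 distinct tours).
Excess = 78 − 72 = 6.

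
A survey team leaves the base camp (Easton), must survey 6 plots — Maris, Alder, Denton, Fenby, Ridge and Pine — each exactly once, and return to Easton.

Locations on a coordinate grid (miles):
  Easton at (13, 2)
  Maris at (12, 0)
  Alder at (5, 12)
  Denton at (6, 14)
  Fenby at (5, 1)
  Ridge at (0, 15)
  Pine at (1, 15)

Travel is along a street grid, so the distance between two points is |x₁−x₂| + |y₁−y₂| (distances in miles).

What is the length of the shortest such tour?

Shortest round trip = 56 miles.

There are 360 distinct closed tours to check (reversals are equivalent).
Easton→Maris→Alder→Denton→Fenby→Ridge→Pine→Easton: 3+19+3+14+19+1+25 = 84
Easton→Maris→Alder→Denton→Fenby→Pine→Ridge→Easton: 3+19+3+14+18+1+26 = 84
Easton→Maris→Alder→Denton→Ridge→Fenby→Pine→Easton: 3+19+3+7+19+18+25 = 94
Easton→Maris→Alder→Denton→Ridge→Pine→Fenby→Easton: 3+19+3+7+1+18+9 = 60
Easton→Maris→Alder→Denton→Pine→Fenby→Ridge→Easton: 3+19+3+6+18+19+26 = 94
Easton→Maris→Alder→Denton→Pine→Ridge→Fenby→Easton: 3+19+3+6+1+19+9 = 60
Easton→Maris→Alder→Fenby→Denton→Ridge→Pine→Easton: 3+19+11+14+7+1+25 = 80
Easton→Maris→Alder→Fenby→Denton→Pine→Ridge→Easton: 3+19+11+14+6+1+26 = 80
… (352 more)
Easton→Maris→Fenby→Alder→Ridge→Pine→Denton→Easton: 3+8+11+8+1+6+19 = 56  ← best
The minimum is 56.
One optimal route: Easton → Maris → Fenby → Alder → Ridge → Pine → Denton → Easton (or its reverse).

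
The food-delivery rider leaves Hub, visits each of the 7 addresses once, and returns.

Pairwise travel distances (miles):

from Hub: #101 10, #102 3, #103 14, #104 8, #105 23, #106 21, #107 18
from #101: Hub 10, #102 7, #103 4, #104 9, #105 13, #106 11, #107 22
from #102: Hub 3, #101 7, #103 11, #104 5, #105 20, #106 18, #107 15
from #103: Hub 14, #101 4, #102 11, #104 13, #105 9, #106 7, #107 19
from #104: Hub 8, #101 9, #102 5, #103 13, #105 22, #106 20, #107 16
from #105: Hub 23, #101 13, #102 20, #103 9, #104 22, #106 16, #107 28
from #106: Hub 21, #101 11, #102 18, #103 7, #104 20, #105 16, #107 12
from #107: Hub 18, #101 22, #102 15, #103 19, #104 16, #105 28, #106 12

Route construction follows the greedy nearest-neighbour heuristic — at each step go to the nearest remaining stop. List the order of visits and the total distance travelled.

Total distance 91 miles via the nearest-neighbour route Hub → #102 → #104 → #101 → #103 → #106 → #107 → #105 → Hub.

At Hub the remaining stops are #102 3, #104 8, #101 10, #103 14, #107 18, #106 21, #105 23; go to #102.
At #102 the remaining stops are #104 5, #101 7, #103 11, #107 15, #106 18, #105 20; go to #104.
At #104 the remaining stops are #101 9, #103 13, #107 16, #106 20, #105 22; go to #101.
At #101 the remaining stops are #103 4, #106 11, #105 13, #107 22; go to #103.
At #103 the remaining stops are #106 7, #105 9, #107 19; go to #106.
At #106 the remaining stops are #107 12, #105 16; go to #107.
At #107 the remaining stops are #105 28; go to #105.
Return #105→Hub: 23.
Total = 3 + 5 + 9 + 4 + 7 + 12 + 28 + 23 = 91.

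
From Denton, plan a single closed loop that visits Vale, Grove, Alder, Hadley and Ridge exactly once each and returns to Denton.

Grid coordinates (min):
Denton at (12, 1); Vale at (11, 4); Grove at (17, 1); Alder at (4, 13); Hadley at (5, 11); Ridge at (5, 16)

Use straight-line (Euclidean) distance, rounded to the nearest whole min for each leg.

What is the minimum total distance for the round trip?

There are 60 distinct closed tours to check (reversals are equivalent).
Denton → Vale → Grove → Alder → Hadley → Ridge → Denton: 3+7+18+2+5+17 = 52
Denton → Vale → Grove → Alder → Ridge → Hadley → Denton: 3+7+18+3+5+12 = 48
Denton → Vale → Grove → Hadley → Alder → Ridge → Denton: 3+7+16+2+3+17 = 48
Denton → Vale → Grove → Hadley → Ridge → Alder → Denton: 3+7+16+5+3+14 = 48
Denton → Vale → Grove → Ridge → Alder → Hadley → Denton: 3+7+19+3+2+12 = 46
Denton → Vale → Grove → Ridge → Hadley → Alder → Denton: 3+7+19+5+2+14 = 50
Denton → Vale → Alder → Grove → Hadley → Ridge → Denton: 3+11+18+16+5+17 = 70
Denton → Vale → Alder → Grove → Ridge → Hadley → Denton: 3+11+18+19+5+12 = 68
Denton → Vale → Alder → Hadley → Grove → Ridge → Denton: 3+11+2+16+19+17 = 68
Denton → Vale → Alder → Hadley → Ridge → Grove → Denton: 3+11+2+5+19+5 = 45
Denton → Vale → Alder → Ridge → Grove → Hadley → Denton: 3+11+3+19+16+12 = 64
Denton → Vale → Alder → Ridge → Hadley → Grove → Denton: 3+11+3+5+16+5 = 43
Denton → Vale → Hadley → Grove → Alder → Ridge → Denton: 3+9+16+18+3+17 = 66
Denton → Vale → Hadley → Grove → Ridge → Alder → Denton: 3+9+16+19+3+14 = 64
… (46 more)
Denton → Vale → Hadley → Alder → Ridge → Grove → Denton: 3+9+2+3+19+5 = 41  ← best
The minimum is 41.
One optimal route: Denton → Vale → Hadley → Alder → Ridge → Grove → Denton (or its reverse).

Minimum total distance: 41 min.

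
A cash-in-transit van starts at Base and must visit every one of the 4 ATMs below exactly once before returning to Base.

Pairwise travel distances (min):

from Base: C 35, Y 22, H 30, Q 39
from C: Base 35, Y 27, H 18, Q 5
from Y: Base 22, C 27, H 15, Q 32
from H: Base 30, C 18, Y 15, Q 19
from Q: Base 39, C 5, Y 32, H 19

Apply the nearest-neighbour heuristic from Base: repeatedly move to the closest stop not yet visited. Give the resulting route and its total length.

Base → [Y:22 / H:30 / C:35 / Q:39] → Y (22)
Y → [H:15 / C:27 / Q:32] → H (15)
H → [C:18 / Q:19] → C (18)
C → [Q:5] → Q (5)
Return Q→Base: 39.
Total = 22 + 15 + 18 + 5 + 39 = 99.

Total distance 99 min via the nearest-neighbour route Base → Y → H → C → Q → Base.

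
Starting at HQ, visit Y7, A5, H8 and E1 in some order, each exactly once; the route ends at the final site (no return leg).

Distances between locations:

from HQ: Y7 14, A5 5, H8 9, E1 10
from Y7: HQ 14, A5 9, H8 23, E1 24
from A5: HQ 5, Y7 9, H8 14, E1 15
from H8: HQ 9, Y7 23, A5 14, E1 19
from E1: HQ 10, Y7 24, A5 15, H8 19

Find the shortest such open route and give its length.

There are 4! = 24 possible orderings.
HQ → Y7 → A5 → H8 → E1: 14+9+14+19 = 56
HQ → Y7 → A5 → E1 → H8: 14+9+15+19 = 57
HQ → Y7 → H8 → A5 → E1: 14+23+14+15 = 66
HQ → Y7 → H8 → E1 → A5: 14+23+19+15 = 71
HQ → Y7 → E1 → A5 → H8: 14+24+15+14 = 67
HQ → Y7 → E1 → H8 → A5: 14+24+19+14 = 71
HQ → A5 → Y7 → H8 → E1: 5+9+23+19 = 56
HQ → A5 → Y7 → E1 → H8: 5+9+24+19 = 57
HQ → A5 → H8 → Y7 → E1: 5+14+23+24 = 66
HQ → A5 → H8 → E1 → Y7: 5+14+19+24 = 62
HQ → A5 → E1 → Y7 → H8: 5+15+24+23 = 67
HQ → A5 → E1 → H8 → Y7: 5+15+19+23 = 62
HQ → H8 → Y7 → A5 → E1: 9+23+9+15 = 56
HQ → H8 → Y7 → E1 → A5: 9+23+24+15 = 71
… (10 more)
HQ → H8 → E1 → A5 → Y7: 9+19+15+9 = 52  ← best
The minimum is 52.
One shortest path: HQ → H8 → E1 → A5 → Y7.

52 — the minimum one-way total.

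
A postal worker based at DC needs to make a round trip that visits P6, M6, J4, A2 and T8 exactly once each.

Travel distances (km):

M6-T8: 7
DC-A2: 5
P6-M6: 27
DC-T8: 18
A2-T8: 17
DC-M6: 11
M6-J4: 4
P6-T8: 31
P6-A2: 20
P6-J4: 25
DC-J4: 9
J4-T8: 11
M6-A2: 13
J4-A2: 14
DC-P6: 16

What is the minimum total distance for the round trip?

DC→P6→M6→J4→A2→T8→DC: 16+27+4+14+17+18 = 96
DC→P6→M6→J4→T8→A2→DC: 16+27+4+11+17+5 = 80
DC→P6→M6→A2→J4→T8→DC: 16+27+13+14+11+18 = 99
DC→P6→M6→A2→T8→J4→DC: 16+27+13+17+11+9 = 93
DC→P6→M6→T8→J4→A2→DC: 16+27+7+11+14+5 = 80
DC→P6→M6→T8→A2→J4→DC: 16+27+7+17+14+9 = 90
DC→P6→J4→M6→A2→T8→DC: 16+25+4+13+17+18 = 93
DC→P6→J4→M6→T8→A2→DC: 16+25+4+7+17+5 = 74
DC→P6→J4→A2→M6→T8→DC: 16+25+14+13+7+18 = 93
DC→P6→J4→A2→T8→M6→DC: 16+25+14+17+7+11 = 90
DC→P6→J4→T8→M6→A2→DC: 16+25+11+7+13+5 = 77
DC→P6→J4→T8→A2→M6→DC: 16+25+11+17+13+11 = 93
DC→P6→A2→M6→J4→T8→DC: 16+20+13+4+11+18 = 82
DC→P6→A2→M6→T8→J4→DC: 16+20+13+7+11+9 = 76
… (46 more)
DC→P6→A2→T8→M6→J4→DC: 16+20+17+7+4+9 = 73  ← best
The minimum is 73.
One optimal route: DC → P6 → A2 → T8 → M6 → J4 → DC (or its reverse).

Shortest round trip = 73 km.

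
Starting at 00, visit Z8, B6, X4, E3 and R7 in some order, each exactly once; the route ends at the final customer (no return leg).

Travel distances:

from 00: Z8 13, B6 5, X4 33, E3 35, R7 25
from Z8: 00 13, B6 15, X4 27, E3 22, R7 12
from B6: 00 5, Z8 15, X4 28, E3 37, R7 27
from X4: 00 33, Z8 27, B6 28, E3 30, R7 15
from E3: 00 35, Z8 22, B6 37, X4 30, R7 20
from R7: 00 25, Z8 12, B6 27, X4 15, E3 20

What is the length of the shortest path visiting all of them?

There are 5! = 120 possible orderings.
00 → Z8 → B6 → X4 → E3 → R7: 13+15+28+30+20 = 106
00 → Z8 → B6 → X4 → R7 → E3: 13+15+28+15+20 = 91
00 → Z8 → B6 → E3 → X4 → R7: 13+15+37+30+15 = 110
00 → Z8 → B6 → E3 → R7 → X4: 13+15+37+20+15 = 100
00 → Z8 → B6 → R7 → X4 → E3: 13+15+27+15+30 = 100
00 → Z8 → B6 → R7 → E3 → X4: 13+15+27+20+30 = 105
00 → Z8 → X4 → B6 → E3 → R7: 13+27+28+37+20 = 125
00 → Z8 → X4 → B6 → R7 → E3: 13+27+28+27+20 = 115
00 → Z8 → X4 → E3 → B6 → R7: 13+27+30+37+27 = 134
00 → Z8 → X4 → E3 → R7 → B6: 13+27+30+20+27 = 117
00 → Z8 → X4 → R7 → B6 → E3: 13+27+15+27+37 = 119
00 → Z8 → X4 → R7 → E3 → B6: 13+27+15+20+37 = 112
00 → Z8 → E3 → B6 → X4 → R7: 13+22+37+28+15 = 115
00 → Z8 → E3 → B6 → R7 → X4: 13+22+37+27+15 = 114
… (106 more)
00 → B6 → Z8 → E3 → R7 → X4: 5+15+22+20+15 = 77  ← best
The minimum is 77.
One shortest path: 00 → B6 → Z8 → E3 → R7 → X4.

Shortest open route: 77.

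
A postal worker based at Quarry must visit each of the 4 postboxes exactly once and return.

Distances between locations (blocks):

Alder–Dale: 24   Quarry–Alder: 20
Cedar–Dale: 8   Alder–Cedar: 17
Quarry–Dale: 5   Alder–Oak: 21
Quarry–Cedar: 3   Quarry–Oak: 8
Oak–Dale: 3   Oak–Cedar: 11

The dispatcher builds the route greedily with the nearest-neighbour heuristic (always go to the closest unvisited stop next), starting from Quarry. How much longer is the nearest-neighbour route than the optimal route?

Quarry: Cedar=3, Dale=5, Oak=8, Alder=20 ⇒ Cedar
Cedar: Dale=8, Oak=11, Alder=17 ⇒ Dale
Dale: Oak=3, Alder=24 ⇒ Oak
Oak: Alder=21 ⇒ Alder
NN route Quarry → Cedar → Dale → Oak → Alder → Quarry costs 55.
Optimal: Quarry → Cedar → Alder → Oak → Dale → Quarry costs 49 (by enumerating all 12 distinct tours).
Excess = 55 − 49 = 6.

Excess over optimum: 6 blocks.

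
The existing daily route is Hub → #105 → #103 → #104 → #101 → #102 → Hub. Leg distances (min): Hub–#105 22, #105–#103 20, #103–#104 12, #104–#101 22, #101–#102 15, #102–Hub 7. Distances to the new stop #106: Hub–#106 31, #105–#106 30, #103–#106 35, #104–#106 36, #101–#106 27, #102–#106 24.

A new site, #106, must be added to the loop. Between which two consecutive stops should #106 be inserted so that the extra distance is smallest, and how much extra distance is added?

Minimum extra distance: 36 min, inserting #106 between #101 and #102.

Insertion cost between consecutive stops i–j is d(i,#106) + d(#106,j) − d(i,j):
  between Hub and #105: 31 + 30 − 22 = 39
  between #105 and #103: 30 + 35 − 20 = 45
  between #103 and #104: 35 + 36 − 12 = 59
  between #104 and #101: 36 + 27 − 22 = 41
  between #101 and #102: 27 + 24 − 15 = 36
  between #102 and Hub: 24 + 31 − 7 = 48
Cheapest insertion is between #101 and #102, adding 36.
New total = 98 + 36 = 134.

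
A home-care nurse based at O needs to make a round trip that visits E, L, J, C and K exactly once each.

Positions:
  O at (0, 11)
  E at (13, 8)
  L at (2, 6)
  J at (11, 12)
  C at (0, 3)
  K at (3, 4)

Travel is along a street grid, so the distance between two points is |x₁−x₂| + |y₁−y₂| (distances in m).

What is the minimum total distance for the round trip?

46 m — the shortest possible round trip.

O → E → L → J → C → K → O: 16+13+15+20+4+10 = 78
O → E → L → J → K → C → O: 16+13+15+16+4+8 = 72
O → E → L → C → J → K → O: 16+13+5+20+16+10 = 80
O → E → L → C → K → J → O: 16+13+5+4+16+12 = 66
O → E → L → K → J → C → O: 16+13+3+16+20+8 = 76
O → E → L → K → C → J → O: 16+13+3+4+20+12 = 68
O → E → J → L → C → K → O: 16+6+15+5+4+10 = 56
O → E → J → L → K → C → O: 16+6+15+3+4+8 = 52
O → E → J → C → L → K → O: 16+6+20+5+3+10 = 60
O → E → J → C → K → L → O: 16+6+20+4+3+7 = 56
O → E → J → K → L → C → O: 16+6+16+3+5+8 = 54
O → E → J → K → C → L → O: 16+6+16+4+5+7 = 54
O → E → C → L → J → K → O: 16+18+5+15+16+10 = 80
O → E → C → L → K → J → O: 16+18+5+3+16+12 = 70
… (46 more)
O → J → E → L → K → C → O: 12+6+13+3+4+8 = 46  ← best
The minimum is 46.
One optimal route: O → J → E → L → K → C → O (or its reverse).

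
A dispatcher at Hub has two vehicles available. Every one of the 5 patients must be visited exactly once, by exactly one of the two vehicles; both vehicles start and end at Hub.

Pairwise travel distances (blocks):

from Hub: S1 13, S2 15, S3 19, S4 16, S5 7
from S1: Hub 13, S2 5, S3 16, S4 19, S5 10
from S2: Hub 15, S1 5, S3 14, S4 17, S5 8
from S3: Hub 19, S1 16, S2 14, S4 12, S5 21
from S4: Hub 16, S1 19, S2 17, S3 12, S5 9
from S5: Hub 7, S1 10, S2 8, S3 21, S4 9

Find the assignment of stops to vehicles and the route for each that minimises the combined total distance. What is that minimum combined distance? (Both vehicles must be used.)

74 blocks — the smallest possible combined total.

Try each way of splitting the stops between the two vehicles (each non-empty) and, for each split, find the best tour for each vehicle:
  {S1} + {S2, S3, S4, S5}: 26 + 57 = 83
  {S2} + {S1, S3, S4, S5}: 30 + 57 = 87
  {S1, S2} + {S3, S4, S5}: 33 + 47 = 80
  {S3} + {S1, S2, S4, S5}: 38 + 51 = 89
  {S1, S3} + {S2, S4, S5}: 48 + 48 = 96
  {S2, S3} + {S1, S4, S5}: 48 + 48 = 96
  … (15 splits in total)
  {S1, S2, S3, S4} + {S5}: 60 + 14 = 74  ← best
Best: vehicle 1 Hub → S1 → S2 → S3 → S4 → Hub = 60; vehicle 2 Hub → S5 → Hub = 14; combined 74.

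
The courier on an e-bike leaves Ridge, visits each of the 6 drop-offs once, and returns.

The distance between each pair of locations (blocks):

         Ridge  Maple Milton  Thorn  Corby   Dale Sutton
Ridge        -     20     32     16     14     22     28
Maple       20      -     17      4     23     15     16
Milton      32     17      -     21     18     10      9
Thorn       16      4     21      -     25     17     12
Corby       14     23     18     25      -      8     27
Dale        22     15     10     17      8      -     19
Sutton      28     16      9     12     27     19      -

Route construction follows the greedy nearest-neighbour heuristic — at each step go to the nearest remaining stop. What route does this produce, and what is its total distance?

From Ridge: distances to unvisited — Corby=14, Thorn=16, Maple=20, Dale=22, Sutton=28, Milton=32. Nearest is Corby (14).
From Corby: distances to unvisited — Dale=8, Milton=18, Maple=23, Thorn=25, Sutton=27. Nearest is Dale (8).
From Dale: distances to unvisited — Milton=10, Maple=15, Thorn=17, Sutton=19. Nearest is Milton (10).
From Milton: distances to unvisited — Sutton=9, Maple=17, Thorn=21. Nearest is Sutton (9).
From Sutton: distances to unvisited — Thorn=12, Maple=16. Nearest is Thorn (12).
From Thorn: distances to unvisited — Maple=4. Nearest is Maple (4).
Return Maple→Ridge: 20.
Total = 14 + 8 + 10 + 9 + 12 + 4 + 20 = 77.

Nearest-neighbour total = 77 blocks; route Ridge → Corby → Dale → Milton → Sutton → Thorn → Maple → Ridge.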